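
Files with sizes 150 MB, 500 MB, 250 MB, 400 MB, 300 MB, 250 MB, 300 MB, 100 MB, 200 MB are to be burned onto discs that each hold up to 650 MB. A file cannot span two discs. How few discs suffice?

Total = 500 + 400 + 300 + 300 + 250 + 250 + 200 + 150 + 100 = 2450 MB.
Lower bound: ⌈2450/650⌉ = 4 discs.
A packing using 4 discs:
  disc 1: 500 + 150 = 650
  disc 2: 400 + 250 = 650
  disc 3: 300 + 300 = 600
  disc 4: 250 + 200 + 100 = 550
This matches the lower bound, so 4 is optimal.

4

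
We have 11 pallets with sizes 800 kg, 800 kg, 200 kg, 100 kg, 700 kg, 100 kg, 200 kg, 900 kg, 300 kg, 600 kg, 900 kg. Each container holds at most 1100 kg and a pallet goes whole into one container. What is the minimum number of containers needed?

6

Total = 900 + 900 + 800 + 800 + 700 + 600 + 300 + 200 + 200 + 100 + 100 = 5600 kg.
Lower bound: ⌈5600/1100⌉ = 6 containers.
A packing using 6 containers:
  container 1: 900 + 200 = 1100
  container 2: 900 + 200 = 1100
  container 3: 800 + 300 = 1100
  container 4: 800 + 100 + 100 = 1000
  container 5: 700 = 700
  container 6: 600 = 600
This matches the lower bound, so 6 is optimal.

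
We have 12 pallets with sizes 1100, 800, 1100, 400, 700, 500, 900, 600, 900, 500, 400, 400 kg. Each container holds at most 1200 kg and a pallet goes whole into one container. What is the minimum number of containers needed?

Total = 1100 + 1100 + 900 + 900 + 800 + 700 + 600 + 500 + 500 + 400 + 400 + 400 = 8300 kg.
Lower bound: ⌈8300/1200⌉ = 7 containers.
A packing using 8 containers:
  container 1: 1100 = 1100
  container 2: 1100 = 1100
  container 3: 900 = 900
  container 4: 900 = 900
  container 5: 800 + 400 = 1200
  container 6: 700 + 500 = 1200
  container 7: 600 + 500 = 1100
  container 8: 400 + 400 = 800
No arrangement into 7 containers stays within capacity, so 8 is optimal.

8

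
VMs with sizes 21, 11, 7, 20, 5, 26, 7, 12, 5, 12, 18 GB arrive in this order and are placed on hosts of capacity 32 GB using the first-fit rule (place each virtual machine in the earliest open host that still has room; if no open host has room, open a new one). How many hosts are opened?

5

  21 → host 1 (new)  [load 21/32]
  11 → host 1  [load 32/32]
  7 → host 2 (new)  [load 7/32]
  20 → host 2  [load 27/32]
  5 → host 2  [load 32/32]
  26 → host 3 (new)  [load 26/32]
  7 → host 4 (new)  [load 7/32]
  12 → host 4  [load 19/32]
  5 → host 3  [load 31/32]
  12 → host 4  [load 31/32]
  18 → host 5 (new)  [load 18/32]
5 hosts opened.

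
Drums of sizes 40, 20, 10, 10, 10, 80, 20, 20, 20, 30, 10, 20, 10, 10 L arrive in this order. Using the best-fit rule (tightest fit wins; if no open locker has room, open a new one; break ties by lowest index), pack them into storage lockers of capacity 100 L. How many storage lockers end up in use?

  40 → locker 1 (new)  [load 40/100]
  20 → locker 1  [load 60/100]
  10 → locker 1  [load 70/100]
  10 → locker 1  [load 80/100]
  10 → locker 1  [load 90/100]
  80 → locker 2 (new)  [load 80/100]
  20 → locker 2  [load 100/100]
  20 → locker 3 (new)  [load 20/100]
  20 → locker 3  [load 40/100]
  30 → locker 3  [load 70/100]
  10 → locker 1  [load 100/100]
  20 → locker 3  [load 90/100]
  10 → locker 3  [load 100/100]
  10 → locker 4 (new)  [load 10/100]
4 storage lockers opened.

4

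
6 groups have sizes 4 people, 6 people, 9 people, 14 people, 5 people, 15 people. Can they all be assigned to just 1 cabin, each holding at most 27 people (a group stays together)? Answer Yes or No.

Total = 53 people; ⌈53/27⌉ = 2.
At least 2 cabins are required, but only 1 is allowed.

No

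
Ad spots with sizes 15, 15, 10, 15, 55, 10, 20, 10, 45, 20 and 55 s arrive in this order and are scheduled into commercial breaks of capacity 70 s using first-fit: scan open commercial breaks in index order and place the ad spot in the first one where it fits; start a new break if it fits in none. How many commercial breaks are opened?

5

  15 → break 1 (new)  [load 15/70]
  15 → break 1  [load 30/70]
  10 → break 1  [load 40/70]
  15 → break 1  [load 55/70]
  55 → break 2 (new)  [load 55/70]
  10 → break 1  [load 65/70]
  20 → break 3 (new)  [load 20/70]
  10 → break 2  [load 65/70]
  45 → break 3  [load 65/70]
  20 → break 4 (new)  [load 20/70]
  55 → break 5 (new)  [load 55/70]
5 commercial breaks opened.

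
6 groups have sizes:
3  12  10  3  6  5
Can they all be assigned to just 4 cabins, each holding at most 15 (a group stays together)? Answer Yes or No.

Yes

A valid assignment using 3 cabins:
  cabin 1: 12 + 3 = 15
  cabin 2: 10 + 5 = 15
  cabin 3: 6 + 3 = 9
That uses only 3 ≤ 4, so 4 cabins are enough.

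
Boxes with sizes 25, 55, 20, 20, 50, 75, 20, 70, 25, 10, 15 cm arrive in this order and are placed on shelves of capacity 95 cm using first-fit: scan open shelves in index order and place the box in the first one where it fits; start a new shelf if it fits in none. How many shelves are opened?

  25 → shelf 1 (new)  [load 25/95]
  55 → shelf 1  [load 80/95]
  20 → shelf 2 (new)  [load 20/95]
  20 → shelf 2  [load 40/95]
  50 → shelf 2  [load 90/95]
  75 → shelf 3 (new)  [load 75/95]
  20 → shelf 3  [load 95/95]
  70 → shelf 4 (new)  [load 70/95]
  25 → shelf 4  [load 95/95]
  10 → shelf 1  [load 90/95]
  15 → shelf 5 (new)  [load 15/95]
5 shelves opened.

5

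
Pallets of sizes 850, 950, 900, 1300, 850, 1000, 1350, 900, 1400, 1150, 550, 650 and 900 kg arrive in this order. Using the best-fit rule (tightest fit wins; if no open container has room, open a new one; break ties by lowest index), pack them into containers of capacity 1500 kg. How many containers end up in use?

  850 → container 1 (new)  [load 850/1500]
  950 → container 2 (new)  [load 950/1500]
  900 → container 3 (new)  [load 900/1500]
  1300 → container 4 (new)  [load 1300/1500]
  850 → container 5 (new)  [load 850/1500]
  1000 → container 6 (new)  [load 1000/1500]
  1350 → container 7 (new)  [load 1350/1500]
  900 → container 8 (new)  [load 900/1500]
  1400 → container 9 (new)  [load 1400/1500]
  1150 → container 10 (new)  [load 1150/1500]
  550 → container 2  [load 1500/1500]
  650 → container 1  [load 1500/1500]
  900 → container 11 (new)  [load 900/1500]
11 containers opened.

11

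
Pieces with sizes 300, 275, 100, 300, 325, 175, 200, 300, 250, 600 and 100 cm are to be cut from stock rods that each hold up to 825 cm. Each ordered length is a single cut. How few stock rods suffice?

Total = 600 + 325 + 300 + 300 + 300 + 275 + 250 + 200 + 175 + 100 + 100 = 2925 cm.
Lower bound: ⌈2925/825⌉ = 4 stock rods.
A packing using 4 stock rods:
  stock rod 1: 600 + 200 = 800
  stock rod 2: 325 + 300 + 175 = 800
  stock rod 3: 300 + 300 + 100 + 100 = 800
  stock rod 4: 275 + 250 = 525
This matches the lower bound, so 4 is optimal.

4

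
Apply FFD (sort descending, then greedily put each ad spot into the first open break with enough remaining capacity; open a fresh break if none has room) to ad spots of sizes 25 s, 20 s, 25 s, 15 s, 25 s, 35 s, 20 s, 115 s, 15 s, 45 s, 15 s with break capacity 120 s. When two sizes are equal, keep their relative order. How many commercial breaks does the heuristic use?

3

Sorted descending: 115, 45, 35, 25, 25, 25, 20, 20, 15, 15, 15.
  115 → break 1 (new)  [load 115/120]
  45 → break 2 (new)  [load 45/120]
  35 → break 2  [load 80/120]
  25 → break 2  [load 105/120]
  25 → break 3 (new)  [load 25/120]
  25 → break 3  [load 50/120]
  20 → break 3  [load 70/120]
  20 → break 3  [load 90/120]
  15 → break 2  [load 120/120]
  15 → break 3  [load 105/120]
  15 → break 3  [load 120/120]
3 commercial breaks opened.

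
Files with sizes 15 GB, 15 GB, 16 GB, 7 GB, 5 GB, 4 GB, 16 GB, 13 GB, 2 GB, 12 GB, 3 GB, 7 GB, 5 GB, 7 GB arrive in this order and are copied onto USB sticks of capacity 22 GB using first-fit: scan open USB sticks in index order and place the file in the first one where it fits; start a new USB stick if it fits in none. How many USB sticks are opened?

  15 → USB stick 1 (new)  [load 15/22]
  15 → USB stick 2 (new)  [load 15/22]
  16 → USB stick 3 (new)  [load 16/22]
  7 → USB stick 1  [load 22/22]
  5 → USB stick 2  [load 20/22]
  4 → USB stick 3  [load 20/22]
  16 → USB stick 4 (new)  [load 16/22]
  13 → USB stick 5 (new)  [load 13/22]
  2 → USB stick 2  [load 22/22]
  12 → USB stick 6 (new)  [load 12/22]
  3 → USB stick 4  [load 19/22]
  7 → USB stick 5  [load 20/22]
  5 → USB stick 6  [load 17/22]
  7 → USB stick 7 (new)  [load 7/22]
7 USB sticks opened.

7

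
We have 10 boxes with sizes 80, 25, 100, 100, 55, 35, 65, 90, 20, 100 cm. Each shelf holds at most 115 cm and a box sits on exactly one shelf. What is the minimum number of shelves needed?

7

Total = 100 + 100 + 100 + 90 + 80 + 65 + 55 + 35 + 25 + 20 = 670 cm.
Lower bound: ⌈670/115⌉ = 6 shelves.
A packing using 7 shelves:
  shelf 1: 100 = 100
  shelf 2: 100 = 100
  shelf 3: 100 = 100
  shelf 4: 90 + 25 = 115
  shelf 5: 80 + 35 = 115
  shelf 6: 65 + 20 = 85
  shelf 7: 55 = 55
No arrangement into 6 shelves stays within capacity, so 7 is optimal.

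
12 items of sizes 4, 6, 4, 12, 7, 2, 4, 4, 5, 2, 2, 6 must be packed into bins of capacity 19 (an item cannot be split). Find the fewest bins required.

4

Total = 12 + 7 + 6 + 6 + 5 + 4 + 4 + 4 + 4 + 2 + 2 + 2 = 58.
Lower bound: ⌈58/19⌉ = 4 bins.
A packing using 4 bins:
  bin 1: 12 + 7 = 19
  bin 2: 6 + 6 + 5 + 2 = 19
  bin 3: 4 + 4 + 4 + 4 + 2 = 18
  bin 4: 2 = 2
This matches the lower bound, so 4 is optimal.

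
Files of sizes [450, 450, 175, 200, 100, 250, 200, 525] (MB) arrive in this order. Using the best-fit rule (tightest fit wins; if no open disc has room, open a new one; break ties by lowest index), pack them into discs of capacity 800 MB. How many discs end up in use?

4

  450 → disc 1 (new)  [load 450/800]
  450 → disc 2 (new)  [load 450/800]
  175 → disc 1  [load 625/800]
  200 → disc 2  [load 650/800]
  100 → disc 2  [load 750/800]
  250 → disc 3 (new)  [load 250/800]
  200 → disc 3  [load 450/800]
  525 → disc 4 (new)  [load 525/800]
4 discs opened.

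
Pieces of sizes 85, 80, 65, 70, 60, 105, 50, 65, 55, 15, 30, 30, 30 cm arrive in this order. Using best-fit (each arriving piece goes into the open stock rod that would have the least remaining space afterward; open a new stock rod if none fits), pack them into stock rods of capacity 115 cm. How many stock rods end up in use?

  85 → stock rod 1 (new)  [load 85/115]
  80 → stock rod 2 (new)  [load 80/115]
  65 → stock rod 3 (new)  [load 65/115]
  70 → stock rod 4 (new)  [load 70/115]
  60 → stock rod 5 (new)  [load 60/115]
  105 → stock rod 6 (new)  [load 105/115]
  50 → stock rod 3  [load 115/115]
  65 → stock rod 7 (new)  [load 65/115]
  55 → stock rod 5  [load 115/115]
  15 → stock rod 1  [load 100/115]
  30 → stock rod 2  [load 110/115]
  30 → stock rod 4  [load 100/115]
  30 → stock rod 7  [load 95/115]
7 stock rods opened.

7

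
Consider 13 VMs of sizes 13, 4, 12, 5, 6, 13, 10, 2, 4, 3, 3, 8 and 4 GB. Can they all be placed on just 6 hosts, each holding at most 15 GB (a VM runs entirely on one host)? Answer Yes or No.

Yes

A valid assignment using 6 hosts:
  host 1: 13 + 2 = 15
  host 2: 13 = 13
  host 3: 12 + 3 = 15
  host 4: 10 + 5 = 15
  host 5: 8 + 6 = 14
  host 6: 4 + 4 + 4 + 3 = 15
Every load is within 15 GB, so 6 hosts suffice.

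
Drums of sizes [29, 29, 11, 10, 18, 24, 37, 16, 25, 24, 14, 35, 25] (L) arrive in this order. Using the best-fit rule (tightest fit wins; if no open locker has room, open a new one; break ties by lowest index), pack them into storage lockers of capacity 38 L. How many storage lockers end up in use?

10

  29 → locker 1 (new)  [load 29/38]
  29 → locker 2 (new)  [load 29/38]
  11 → locker 3 (new)  [load 11/38]
  10 → locker 3  [load 21/38]
  18 → locker 4 (new)  [load 18/38]
  24 → locker 5 (new)  [load 24/38]
  37 → locker 6 (new)  [load 37/38]
  16 → locker 3  [load 37/38]
  25 → locker 7 (new)  [load 25/38]
  24 → locker 8 (new)  [load 24/38]
  14 → locker 5  [load 38/38]
  35 → locker 9 (new)  [load 35/38]
  25 → locker 10 (new)  [load 25/38]
10 storage lockers opened.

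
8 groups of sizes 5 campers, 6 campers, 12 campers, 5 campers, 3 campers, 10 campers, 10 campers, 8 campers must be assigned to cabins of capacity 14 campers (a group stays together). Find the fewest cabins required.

Total = 12 + 10 + 10 + 8 + 6 + 5 + 5 + 3 = 59 campers.
Lower bound: ⌈59/14⌉ = 5 cabins.
A packing using 5 cabins:
  cabin 1: 12 = 12
  cabin 2: 10 + 3 = 13
  cabin 3: 10 = 10
  cabin 4: 8 + 6 = 14
  cabin 5: 5 + 5 = 10
This matches the lower bound, so 5 is optimal.

5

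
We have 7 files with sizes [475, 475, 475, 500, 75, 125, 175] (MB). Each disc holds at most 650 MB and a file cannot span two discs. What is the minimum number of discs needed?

4

Total = 500 + 475 + 475 + 475 + 175 + 125 + 75 = 2300 MB.
Lower bound: ⌈2300/650⌉ = 4 discs.
A packing using 4 discs:
  disc 1: 500 + 125 = 625
  disc 2: 475 + 175 = 650
  disc 3: 475 + 75 = 550
  disc 4: 475 = 475
This matches the lower bound, so 4 is optimal.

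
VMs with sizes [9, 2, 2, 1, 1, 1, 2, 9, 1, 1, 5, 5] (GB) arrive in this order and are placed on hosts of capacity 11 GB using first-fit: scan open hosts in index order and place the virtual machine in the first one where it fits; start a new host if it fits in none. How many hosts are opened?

4

  9 → host 1 (new)  [load 9/11]
  2 → host 1  [load 11/11]
  2 → host 2 (new)  [load 2/11]
  1 → host 2  [load 3/11]
  1 → host 2  [load 4/11]
  1 → host 2  [load 5/11]
  2 → host 2  [load 7/11]
  9 → host 3 (new)  [load 9/11]
  1 → host 2  [load 8/11]
  1 → host 2  [load 9/11]
  5 → host 4 (new)  [load 5/11]
  5 → host 4  [load 10/11]
4 hosts opened.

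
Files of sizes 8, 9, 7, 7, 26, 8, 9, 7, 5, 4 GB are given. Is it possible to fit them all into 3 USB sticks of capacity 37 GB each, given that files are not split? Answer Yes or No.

Yes

A valid assignment using 3 USB sticks:
  USB stick 1: 26 + 9 = 35
  USB stick 2: 9 + 8 + 8 + 7 + 5 = 37
  USB stick 3: 7 + 7 + 4 = 18
Every load is within 37 GB, so 3 USB sticks suffice.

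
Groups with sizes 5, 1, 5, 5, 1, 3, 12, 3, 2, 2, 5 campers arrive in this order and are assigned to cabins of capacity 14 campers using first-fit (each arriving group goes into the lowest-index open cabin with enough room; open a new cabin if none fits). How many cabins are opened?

4

  5 → cabin 1 (new)  [load 5/14]
  1 → cabin 1  [load 6/14]
  5 → cabin 1  [load 11/14]
  5 → cabin 2 (new)  [load 5/14]
  1 → cabin 1  [load 12/14]
  3 → cabin 2  [load 8/14]
  12 → cabin 3 (new)  [load 12/14]
  3 → cabin 2  [load 11/14]
  2 → cabin 1  [load 14/14]
  2 → cabin 2  [load 13/14]
  5 → cabin 4 (new)  [load 5/14]
4 cabins opened.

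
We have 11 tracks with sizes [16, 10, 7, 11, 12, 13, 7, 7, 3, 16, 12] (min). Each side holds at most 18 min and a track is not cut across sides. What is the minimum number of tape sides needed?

8

Total = 16 + 16 + 13 + 12 + 12 + 11 + 10 + 7 + 7 + 7 + 3 = 114 min.
Lower bound: ⌈114/18⌉ = 7 tape sides.
A packing using 8 tape sides:
  side 1: 16 = 16
  side 2: 16 = 16
  side 3: 13 + 3 = 16
  side 4: 12 = 12
  side 5: 12 = 12
  side 6: 11 + 7 = 18
  side 7: 10 + 7 = 17
  side 8: 7 = 7
No arrangement into 7 tape sides stays within capacity, so 8 is optimal.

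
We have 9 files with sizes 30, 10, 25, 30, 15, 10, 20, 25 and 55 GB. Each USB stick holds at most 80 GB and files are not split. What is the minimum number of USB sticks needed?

3

Total = 55 + 30 + 30 + 25 + 25 + 20 + 15 + 10 + 10 = 220 GB.
Lower bound: ⌈220/80⌉ = 3 USB sticks.
A packing using 3 USB sticks:
  USB stick 1: 55 + 25 = 80
  USB stick 2: 30 + 30 + 20 = 80
  USB stick 3: 25 + 15 + 10 + 10 = 60
This matches the lower bound, so 3 is optimal.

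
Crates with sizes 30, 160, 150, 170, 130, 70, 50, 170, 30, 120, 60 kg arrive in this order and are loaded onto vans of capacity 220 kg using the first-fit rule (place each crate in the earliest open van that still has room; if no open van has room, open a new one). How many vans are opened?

  30 → van 1 (new)  [load 30/220]
  160 → van 1  [load 190/220]
  150 → van 2 (new)  [load 150/220]
  170 → van 3 (new)  [load 170/220]
  130 → van 4 (new)  [load 130/220]
  70 → van 2  [load 220/220]
  50 → van 3  [load 220/220]
  170 → van 5 (new)  [load 170/220]
  30 → van 1  [load 220/220]
  120 → van 6 (new)  [load 120/220]
  60 → van 4  [load 190/220]
6 vans opened.

6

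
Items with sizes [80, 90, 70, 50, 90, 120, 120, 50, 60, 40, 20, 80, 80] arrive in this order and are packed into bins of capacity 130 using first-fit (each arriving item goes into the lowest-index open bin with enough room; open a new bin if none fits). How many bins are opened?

  80 → bin 1 (new)  [load 80/130]
  90 → bin 2 (new)  [load 90/130]
  70 → bin 3 (new)  [load 70/130]
  50 → bin 1  [load 130/130]
  90 → bin 4 (new)  [load 90/130]
  120 → bin 5 (new)  [load 120/130]
  120 → bin 6 (new)  [load 120/130]
  50 → bin 3  [load 120/130]
  60 → bin 7 (new)  [load 60/130]
  40 → bin 2  [load 130/130]
  20 → bin 4  [load 110/130]
  80 → bin 8 (new)  [load 80/130]
  80 → bin 9 (new)  [load 80/130]
9 bins opened.

9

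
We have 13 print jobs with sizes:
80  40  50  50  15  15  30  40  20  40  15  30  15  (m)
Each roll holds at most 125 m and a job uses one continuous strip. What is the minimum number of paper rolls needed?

Total = 80 + 50 + 50 + 40 + 40 + 40 + 30 + 30 + 20 + 15 + 15 + 15 + 15 = 440 m.
Lower bound: ⌈440/125⌉ = 4 paper rolls.
A packing using 4 paper rolls:
  roll 1: 80 + 40 = 120
  roll 2: 50 + 50 + 20 = 120
  roll 3: 40 + 40 + 30 + 15 = 125
  roll 4: 30 + 15 + 15 + 15 = 75
This matches the lower bound, so 4 is optimal.

4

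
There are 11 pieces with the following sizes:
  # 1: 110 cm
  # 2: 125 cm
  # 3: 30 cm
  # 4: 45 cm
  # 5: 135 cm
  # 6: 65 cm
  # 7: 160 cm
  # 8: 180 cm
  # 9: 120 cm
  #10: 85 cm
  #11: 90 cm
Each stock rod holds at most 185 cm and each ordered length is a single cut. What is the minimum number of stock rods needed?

Total = 180 + 160 + 135 + 125 + 120 + 110 + 90 + 85 + 65 + 45 + 30 = 1145 cm.
Lower bound: ⌈1145/185⌉ = 7 stock rods.
A packing using 7 stock rods:
  stock rod 1: 180 = 180
  stock rod 2: 160 = 160
  stock rod 3: 135 + 45 = 180
  stock rod 4: 125 + 30 = 155
  stock rod 5: 120 + 65 = 185
  stock rod 6: 110 = 110
  stock rod 7: 90 + 85 = 175
This matches the lower bound, so 7 is optimal.

7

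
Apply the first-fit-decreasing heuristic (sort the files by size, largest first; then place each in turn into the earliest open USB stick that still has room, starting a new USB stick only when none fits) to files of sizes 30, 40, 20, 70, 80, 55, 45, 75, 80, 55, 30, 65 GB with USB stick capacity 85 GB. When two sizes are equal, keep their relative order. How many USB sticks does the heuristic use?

8

Sorted descending: 80, 80, 75, 70, 65, 55, 55, 45, 40, 30, 30, 20.
  80 → USB stick 1 (new)  [load 80/85]
  80 → USB stick 2 (new)  [load 80/85]
  75 → USB stick 3 (new)  [load 75/85]
  70 → USB stick 4 (new)  [load 70/85]
  65 → USB stick 5 (new)  [load 65/85]
  55 → USB stick 6 (new)  [load 55/85]
  55 → USB stick 7 (new)  [load 55/85]
  45 → USB stick 8 (new)  [load 45/85]
  40 → USB stick 8  [load 85/85]
  30 → USB stick 6  [load 85/85]
  30 → USB stick 7  [load 85/85]
  20 → USB stick 5  [load 85/85]
8 USB sticks opened.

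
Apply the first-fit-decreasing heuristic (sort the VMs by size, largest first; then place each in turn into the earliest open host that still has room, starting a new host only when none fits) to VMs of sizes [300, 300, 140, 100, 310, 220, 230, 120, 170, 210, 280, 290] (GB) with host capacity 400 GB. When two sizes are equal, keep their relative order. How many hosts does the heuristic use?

8

Sorted descending: 310, 300, 300, 290, 280, 230, 220, 210, 170, 140, 120, 100.
  310 → host 1 (new)  [load 310/400]
  300 → host 2 (new)  [load 300/400]
  300 → host 3 (new)  [load 300/400]
  290 → host 4 (new)  [load 290/400]
  280 → host 5 (new)  [load 280/400]
  230 → host 6 (new)  [load 230/400]
  220 → host 7 (new)  [load 220/400]
  210 → host 8 (new)  [load 210/400]
  170 → host 6  [load 400/400]
  140 → host 7  [load 360/400]
  120 → host 5  [load 400/400]
  100 → host 2  [load 400/400]
8 hosts opened.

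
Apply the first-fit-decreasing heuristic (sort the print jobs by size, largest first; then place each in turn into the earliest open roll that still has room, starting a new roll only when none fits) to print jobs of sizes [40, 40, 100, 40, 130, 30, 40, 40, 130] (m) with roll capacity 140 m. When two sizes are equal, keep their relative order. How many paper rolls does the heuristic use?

Sorted descending: 130, 130, 100, 40, 40, 40, 40, 40, 30.
  130 → roll 1 (new)  [load 130/140]
  130 → roll 2 (new)  [load 130/140]
  100 → roll 3 (new)  [load 100/140]
  40 → roll 3  [load 140/140]
  40 → roll 4 (new)  [load 40/140]
  40 → roll 4  [load 80/140]
  40 → roll 4  [load 120/140]
  40 → roll 5 (new)  [load 40/140]
  30 → roll 5  [load 70/140]
5 paper rolls opened.

5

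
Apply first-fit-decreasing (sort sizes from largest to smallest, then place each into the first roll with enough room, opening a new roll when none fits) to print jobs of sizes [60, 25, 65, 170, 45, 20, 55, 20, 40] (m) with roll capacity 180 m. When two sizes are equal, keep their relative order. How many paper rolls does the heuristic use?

3

Sorted descending: 170, 65, 60, 55, 45, 40, 25, 20, 20.
  170 → roll 1 (new)  [load 170/180]
  65 → roll 2 (new)  [load 65/180]
  60 → roll 2  [load 125/180]
  55 → roll 2  [load 180/180]
  45 → roll 3 (new)  [load 45/180]
  40 → roll 3  [load 85/180]
  25 → roll 3  [load 110/180]
  20 → roll 3  [load 130/180]
  20 → roll 3  [load 150/180]
3 paper rolls opened.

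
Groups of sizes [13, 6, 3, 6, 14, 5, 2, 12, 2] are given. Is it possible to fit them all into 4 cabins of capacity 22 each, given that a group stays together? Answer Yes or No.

Yes

A valid assignment using 3 cabins:
  cabin 1: 14 + 6 + 2 = 22
  cabin 2: 13 + 6 + 3 = 22
  cabin 3: 12 + 5 + 2 = 19
That uses only 3 ≤ 4, so 4 cabins are enough.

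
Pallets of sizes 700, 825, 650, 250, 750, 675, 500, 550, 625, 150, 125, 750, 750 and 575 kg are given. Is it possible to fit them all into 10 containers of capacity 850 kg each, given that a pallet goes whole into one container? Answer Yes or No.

Total = 7875 kg; ⌈7875/850⌉ = 10.
11 pallets each exceed half the capacity and cannot share a container, forcing at least 11 containers.
At least 11 containers are required, but only 10 are allowed.

No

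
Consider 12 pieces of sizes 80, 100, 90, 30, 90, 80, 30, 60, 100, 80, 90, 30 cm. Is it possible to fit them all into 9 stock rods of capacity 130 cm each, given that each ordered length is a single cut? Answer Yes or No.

A valid assignment using 9 stock rods:
  stock rod 1: 100 + 30 = 130
  stock rod 2: 100 + 30 = 130
  stock rod 3: 90 + 30 = 120
  stock rod 4: 90 = 90
  stock rod 5: 90 = 90
  stock rod 6: 80 = 80
  stock rod 7: 80 = 80
  stock rod 8: 80 = 80
  stock rod 9: 60 = 60
Every load is within 130 cm, so 9 stock rods suffice.

Yes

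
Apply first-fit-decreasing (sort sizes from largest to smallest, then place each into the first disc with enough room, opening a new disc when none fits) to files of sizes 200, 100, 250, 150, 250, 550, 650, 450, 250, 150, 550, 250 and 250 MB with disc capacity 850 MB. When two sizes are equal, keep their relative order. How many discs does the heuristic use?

Sorted descending: 650, 550, 550, 450, 250, 250, 250, 250, 250, 200, 150, 150, 100.
  650 → disc 1 (new)  [load 650/850]
  550 → disc 2 (new)  [load 550/850]
  550 → disc 3 (new)  [load 550/850]
  450 → disc 4 (new)  [load 450/850]
  250 → disc 2  [load 800/850]
  250 → disc 3  [load 800/850]
  250 → disc 4  [load 700/850]
  250 → disc 5 (new)  [load 250/850]
  250 → disc 5  [load 500/850]
  200 → disc 1  [load 850/850]
  150 → disc 4  [load 850/850]
  150 → disc 5  [load 650/850]
  100 → disc 5  [load 750/850]
5 discs opened.

5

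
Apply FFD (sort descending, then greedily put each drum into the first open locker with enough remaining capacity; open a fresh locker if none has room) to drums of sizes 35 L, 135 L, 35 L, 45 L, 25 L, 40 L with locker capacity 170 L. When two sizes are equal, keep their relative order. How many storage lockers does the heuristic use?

2

Sorted descending: 135, 45, 40, 35, 35, 25.
  135 → locker 1 (new)  [load 135/170]
  45 → locker 2 (new)  [load 45/170]
  40 → locker 2  [load 85/170]
  35 → locker 1  [load 170/170]
  35 → locker 2  [load 120/170]
  25 → locker 2  [load 145/170]
2 storage lockers opened.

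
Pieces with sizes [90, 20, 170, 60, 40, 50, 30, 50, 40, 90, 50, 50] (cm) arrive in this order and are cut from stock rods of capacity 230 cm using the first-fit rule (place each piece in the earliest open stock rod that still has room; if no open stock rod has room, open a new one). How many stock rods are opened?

  90 → stock rod 1 (new)  [load 90/230]
  20 → stock rod 1  [load 110/230]
  170 → stock rod 2 (new)  [load 170/230]
  60 → stock rod 1  [load 170/230]
  40 → stock rod 1  [load 210/230]
  50 → stock rod 2  [load 220/230]
  30 → stock rod 3 (new)  [load 30/230]
  50 → stock rod 3  [load 80/230]
  40 → stock rod 3  [load 120/230]
  90 → stock rod 3  [load 210/230]
  50 → stock rod 4 (new)  [load 50/230]
  50 → stock rod 4  [load 100/230]
4 stock rods opened.

4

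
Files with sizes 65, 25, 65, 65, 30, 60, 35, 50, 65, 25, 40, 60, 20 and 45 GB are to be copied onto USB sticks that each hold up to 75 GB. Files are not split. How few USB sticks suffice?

10

Total = 65 + 65 + 65 + 65 + 60 + 60 + 50 + 45 + 40 + 35 + 30 + 25 + 25 + 20 = 650 GB.
Lower bound: ⌈650/75⌉ = 9 USB sticks.
A packing using 10 USB sticks:
  USB stick 1: 65 = 65
  USB stick 2: 65 = 65
  USB stick 3: 65 = 65
  USB stick 4: 65 = 65
  USB stick 5: 60 = 60
  USB stick 6: 60 = 60
  USB stick 7: 50 + 25 = 75
  USB stick 8: 45 + 30 = 75
  USB stick 9: 40 + 35 = 75
  USB stick 10: 25 + 20 = 45
No arrangement into 9 USB sticks stays within capacity, so 10 is optimal.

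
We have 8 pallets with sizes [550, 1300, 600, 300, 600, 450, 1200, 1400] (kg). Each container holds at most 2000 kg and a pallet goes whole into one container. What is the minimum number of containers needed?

Total = 1400 + 1300 + 1200 + 600 + 600 + 550 + 450 + 300 = 6400 kg.
Lower bound: ⌈6400/2000⌉ = 4 containers.
A packing using 4 containers:
  container 1: 1400 + 600 = 2000
  container 2: 1300 + 600 = 1900
  container 3: 1200 + 550 = 1750
  container 4: 450 + 300 = 750
This matches the lower bound, so 4 is optimal.

4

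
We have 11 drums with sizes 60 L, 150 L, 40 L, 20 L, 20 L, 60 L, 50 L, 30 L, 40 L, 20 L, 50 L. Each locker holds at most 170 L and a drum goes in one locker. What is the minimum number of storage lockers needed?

Total = 150 + 60 + 60 + 50 + 50 + 40 + 40 + 30 + 20 + 20 + 20 = 540 L.
Lower bound: ⌈540/170⌉ = 4 storage lockers.
A packing using 4 storage lockers:
  locker 1: 150 + 20 = 170
  locker 2: 60 + 60 + 50 = 170
  locker 3: 50 + 40 + 40 + 30 = 160
  locker 4: 20 + 20 = 40
This matches the lower bound, so 4 is optimal.

4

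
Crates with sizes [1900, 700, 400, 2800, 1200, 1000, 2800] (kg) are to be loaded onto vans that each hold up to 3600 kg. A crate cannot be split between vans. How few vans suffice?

4

Total = 2800 + 2800 + 1900 + 1200 + 1000 + 700 + 400 = 10800 kg.
Lower bound: ⌈10800/3600⌉ = 3 vans.
A packing using 4 vans:
  van 1: 2800 + 700 = 3500
  van 2: 2800 + 400 = 3200
  van 3: 1900 + 1200 = 3100
  van 4: 1000 = 1000
No arrangement into 3 vans stays within capacity, so 4 is optimal.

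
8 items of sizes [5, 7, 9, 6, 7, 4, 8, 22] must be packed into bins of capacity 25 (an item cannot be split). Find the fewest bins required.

3

Total = 22 + 9 + 8 + 7 + 7 + 6 + 5 + 4 = 68.
Lower bound: ⌈68/25⌉ = 3 bins.
A packing using 3 bins:
  bin 1: 22 = 22
  bin 2: 9 + 8 + 7 = 24
  bin 3: 7 + 6 + 5 + 4 = 22
This matches the lower bound, so 3 is optimal.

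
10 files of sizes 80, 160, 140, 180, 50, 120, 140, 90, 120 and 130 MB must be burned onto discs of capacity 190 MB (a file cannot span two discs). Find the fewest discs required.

Total = 180 + 160 + 140 + 140 + 130 + 120 + 120 + 90 + 80 + 50 = 1210 MB.
Lower bound: ⌈1210/190⌉ = 7 discs.
A packing using 8 discs:
  disc 1: 180 = 180
  disc 2: 160 = 160
  disc 3: 140 + 50 = 190
  disc 4: 140 = 140
  disc 5: 130 = 130
  disc 6: 120 = 120
  disc 7: 120 = 120
  disc 8: 90 + 80 = 170
No arrangement into 7 discs stays within capacity, so 8 is optimal.

8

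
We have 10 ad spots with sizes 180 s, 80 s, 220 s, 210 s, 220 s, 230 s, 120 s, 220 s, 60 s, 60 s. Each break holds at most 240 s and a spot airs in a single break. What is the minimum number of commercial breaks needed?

Total = 230 + 220 + 220 + 220 + 210 + 180 + 120 + 80 + 60 + 60 = 1600 s.
Lower bound: ⌈1600/240⌉ = 7 commercial breaks.
A packing using 8 commercial breaks:
  break 1: 230 = 230
  break 2: 220 = 220
  break 3: 220 = 220
  break 4: 220 = 220
  break 5: 210 = 210
  break 6: 180 + 60 = 240
  break 7: 120 + 80 = 200
  break 8: 60 = 60
No arrangement into 7 commercial breaks stays within capacity, so 8 is optimal.

8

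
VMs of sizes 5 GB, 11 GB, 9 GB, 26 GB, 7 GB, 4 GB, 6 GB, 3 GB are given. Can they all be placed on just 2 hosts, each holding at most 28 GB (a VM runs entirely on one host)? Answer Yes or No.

Total = 71 GB; ⌈71/28⌉ = 3.
At least 3 hosts are required, but only 2 are allowed.

No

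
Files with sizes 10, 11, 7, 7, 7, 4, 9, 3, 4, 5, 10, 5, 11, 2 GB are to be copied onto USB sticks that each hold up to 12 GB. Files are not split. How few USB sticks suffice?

9

Total = 11 + 11 + 10 + 10 + 9 + 7 + 7 + 7 + 5 + 5 + 4 + 4 + 3 + 2 = 95 GB.
Lower bound: ⌈95/12⌉ = 8 USB sticks.
A packing using 9 USB sticks:
  USB stick 1: 11 = 11
  USB stick 2: 11 = 11
  USB stick 3: 10 + 2 = 12
  USB stick 4: 10 = 10
  USB stick 5: 9 + 3 = 12
  USB stick 6: 7 + 5 = 12
  USB stick 7: 7 + 5 = 12
  USB stick 8: 7 + 4 = 11
  USB stick 9: 4 = 4
No arrangement into 8 USB sticks stays within capacity, so 9 is optimal.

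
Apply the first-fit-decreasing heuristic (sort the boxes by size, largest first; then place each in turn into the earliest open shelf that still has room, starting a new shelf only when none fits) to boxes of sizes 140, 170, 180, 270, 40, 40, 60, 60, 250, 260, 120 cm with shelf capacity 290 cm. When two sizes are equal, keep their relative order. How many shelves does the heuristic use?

Sorted descending: 270, 260, 250, 180, 170, 140, 120, 60, 60, 40, 40.
  270 → shelf 1 (new)  [load 270/290]
  260 → shelf 2 (new)  [load 260/290]
  250 → shelf 3 (new)  [load 250/290]
  180 → shelf 4 (new)  [load 180/290]
  170 → shelf 5 (new)  [load 170/290]
  140 → shelf 6 (new)  [load 140/290]
  120 → shelf 5  [load 290/290]
  60 → shelf 4  [load 240/290]
  60 → shelf 6  [load 200/290]
  40 → shelf 3  [load 290/290]
  40 → shelf 4  [load 280/290]
6 shelves opened.

6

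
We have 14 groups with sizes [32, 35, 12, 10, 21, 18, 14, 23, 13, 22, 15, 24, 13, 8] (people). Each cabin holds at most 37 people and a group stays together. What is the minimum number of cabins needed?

8

Total = 35 + 32 + 24 + 23 + 22 + 21 + 18 + 15 + 14 + 13 + 13 + 12 + 10 + 8 = 260 people.
Lower bound: ⌈260/37⌉ = 8 cabins.
A packing using 8 cabins:
  cabin 1: 35 = 35
  cabin 2: 32 = 32
  cabin 3: 24 + 13 = 37
  cabin 4: 23 + 14 = 37
  cabin 5: 22 + 15 = 37
  cabin 6: 21 + 13 = 34
  cabin 7: 18 + 12 = 30
  cabin 8: 10 + 8 = 18
This matches the lower bound, so 8 is optimal.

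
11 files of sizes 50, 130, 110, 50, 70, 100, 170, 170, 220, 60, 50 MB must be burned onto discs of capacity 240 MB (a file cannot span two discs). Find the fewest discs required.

6

Total = 220 + 170 + 170 + 130 + 110 + 100 + 70 + 60 + 50 + 50 + 50 = 1180 MB.
Lower bound: ⌈1180/240⌉ = 5 discs.
A packing using 6 discs:
  disc 1: 220 = 220
  disc 2: 170 + 70 = 240
  disc 3: 170 + 60 = 230
  disc 4: 130 + 110 = 240
  disc 5: 100 + 50 + 50 = 200
  disc 6: 50 = 50
No arrangement into 5 discs stays within capacity, so 6 is optimal.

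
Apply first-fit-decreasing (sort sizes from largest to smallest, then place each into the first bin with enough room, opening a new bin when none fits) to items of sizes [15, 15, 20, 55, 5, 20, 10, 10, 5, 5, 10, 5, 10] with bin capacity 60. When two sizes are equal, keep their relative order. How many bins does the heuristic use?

4

Sorted descending: 55, 20, 20, 15, 15, 10, 10, 10, 10, 5, 5, 5, 5.
  55 → bin 1 (new)  [load 55/60]
  20 → bin 2 (new)  [load 20/60]
  20 → bin 2  [load 40/60]
  15 → bin 2  [load 55/60]
  15 → bin 3 (new)  [load 15/60]
  10 → bin 3  [load 25/60]
  10 → bin 3  [load 35/60]
  10 → bin 3  [load 45/60]
  10 → bin 3  [load 55/60]
  5 → bin 1  [load 60/60]
  5 → bin 2  [load 60/60]
  5 → bin 3  [load 60/60]
  5 → bin 4 (new)  [load 5/60]
4 bins opened.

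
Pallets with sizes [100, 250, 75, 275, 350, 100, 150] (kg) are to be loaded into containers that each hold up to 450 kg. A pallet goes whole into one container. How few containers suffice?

Total = 350 + 275 + 250 + 150 + 100 + 100 + 75 = 1300 kg.
Lower bound: ⌈1300/450⌉ = 3 containers.
A packing using 3 containers:
  container 1: 350 + 100 = 450
  container 2: 275 + 150 = 425
  container 3: 250 + 100 + 75 = 425
This matches the lower bound, so 3 is optimal.

3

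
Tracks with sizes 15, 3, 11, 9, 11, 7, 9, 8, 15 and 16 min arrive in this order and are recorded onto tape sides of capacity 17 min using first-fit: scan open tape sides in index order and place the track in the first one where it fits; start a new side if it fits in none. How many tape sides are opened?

7

  15 → side 1 (new)  [load 15/17]
  3 → side 2 (new)  [load 3/17]
  11 → side 2  [load 14/17]
  9 → side 3 (new)  [load 9/17]
  11 → side 4 (new)  [load 11/17]
  7 → side 3  [load 16/17]
  9 → side 5 (new)  [load 9/17]
  8 → side 5  [load 17/17]
  15 → side 6 (new)  [load 15/17]
  16 → side 7 (new)  [load 16/17]
7 tape sides opened.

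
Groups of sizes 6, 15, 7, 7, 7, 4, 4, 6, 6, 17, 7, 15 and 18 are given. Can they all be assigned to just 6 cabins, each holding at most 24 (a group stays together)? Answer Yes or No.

Yes

A valid assignment using 6 cabins:
  cabin 1: 18 + 6 = 24
  cabin 2: 17 + 7 = 24
  cabin 3: 15 + 7 = 22
  cabin 4: 15 + 7 = 22
  cabin 5: 7 + 6 + 6 + 4 = 23
  cabin 6: 4 = 4
Every load is within 24, so 6 cabins suffice.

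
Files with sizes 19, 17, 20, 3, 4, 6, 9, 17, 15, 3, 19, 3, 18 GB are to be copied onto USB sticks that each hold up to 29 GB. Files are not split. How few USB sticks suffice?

Total = 20 + 19 + 19 + 18 + 17 + 17 + 15 + 9 + 6 + 4 + 3 + 3 + 3 = 153 GB.
Lower bound: ⌈153/29⌉ = 6 USB sticks.
Also, 7 files each exceed 29/2 GB, and no two of those can share a USB stick, so at least 7 USB sticks are needed.
A packing using 7 USB sticks:
  USB stick 1: 20 + 9 = 29
  USB stick 2: 19 + 6 + 4 = 29
  USB stick 3: 19 + 3 + 3 + 3 = 28
  USB stick 4: 18 = 18
  USB stick 5: 17 = 17
  USB stick 6: 17 = 17
  USB stick 7: 15 = 15
This matches the lower bound, so 7 is optimal.

7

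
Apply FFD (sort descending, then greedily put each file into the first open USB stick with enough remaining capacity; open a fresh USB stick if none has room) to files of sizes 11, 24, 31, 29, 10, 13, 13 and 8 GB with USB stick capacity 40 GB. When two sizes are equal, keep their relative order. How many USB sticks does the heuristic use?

Sorted descending: 31, 29, 24, 13, 13, 11, 10, 8.
  31 → USB stick 1 (new)  [load 31/40]
  29 → USB stick 2 (new)  [load 29/40]
  24 → USB stick 3 (new)  [load 24/40]
  13 → USB stick 3  [load 37/40]
  13 → USB stick 4 (new)  [load 13/40]
  11 → USB stick 2  [load 40/40]
  10 → USB stick 4  [load 23/40]
  8 → USB stick 1  [load 39/40]
4 USB sticks opened.

4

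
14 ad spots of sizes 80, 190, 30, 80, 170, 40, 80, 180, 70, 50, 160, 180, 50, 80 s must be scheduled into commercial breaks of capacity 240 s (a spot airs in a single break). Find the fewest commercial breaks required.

7

Total = 190 + 180 + 180 + 170 + 160 + 80 + 80 + 80 + 80 + 70 + 50 + 50 + 40 + 30 = 1440 s.
Lower bound: ⌈1440/240⌉ = 6 commercial breaks.
A packing using 7 commercial breaks:
  break 1: 190 + 50 = 240
  break 2: 180 + 50 = 230
  break 3: 180 + 40 = 220
  break 4: 170 + 70 = 240
  break 5: 160 + 80 = 240
  break 6: 80 + 80 + 80 = 240
  break 7: 30 = 30
No arrangement into 6 commercial breaks stays within capacity, so 7 is optimal.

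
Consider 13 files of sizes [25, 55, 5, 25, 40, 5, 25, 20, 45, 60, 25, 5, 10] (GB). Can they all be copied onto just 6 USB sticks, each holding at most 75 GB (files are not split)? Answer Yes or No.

A valid assignment using 5 USB sticks:
  USB stick 1: 60 + 10 + 5 = 75
  USB stick 2: 55 + 20 = 75
  USB stick 3: 45 + 25 + 5 = 75
  USB stick 4: 40 + 25 + 5 = 70
  USB stick 5: 25 + 25 = 50
That uses only 5 ≤ 6, so 6 USB sticks are enough.

Yes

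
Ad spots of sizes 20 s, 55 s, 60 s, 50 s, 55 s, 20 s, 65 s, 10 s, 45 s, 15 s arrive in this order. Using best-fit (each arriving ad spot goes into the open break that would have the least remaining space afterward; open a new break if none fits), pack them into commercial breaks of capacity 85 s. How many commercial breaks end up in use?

  20 → break 1 (new)  [load 20/85]
  55 → break 1  [load 75/85]
  60 → break 2 (new)  [load 60/85]
  50 → break 3 (new)  [load 50/85]
  55 → break 4 (new)  [load 55/85]
  20 → break 2  [load 80/85]
  65 → break 5 (new)  [load 65/85]
  10 → break 1  [load 85/85]
  45 → break 6 (new)  [load 45/85]
  15 → break 5  [load 80/85]
6 commercial breaks opened.

6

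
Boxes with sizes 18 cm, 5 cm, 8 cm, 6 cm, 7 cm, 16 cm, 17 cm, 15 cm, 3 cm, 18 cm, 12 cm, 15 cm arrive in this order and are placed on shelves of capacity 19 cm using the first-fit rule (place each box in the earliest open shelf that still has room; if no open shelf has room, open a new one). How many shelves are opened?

9

  18 → shelf 1 (new)  [load 18/19]
  5 → shelf 2 (new)  [load 5/19]
  8 → shelf 2  [load 13/19]
  6 → shelf 2  [load 19/19]
  7 → shelf 3 (new)  [load 7/19]
  16 → shelf 4 (new)  [load 16/19]
  17 → shelf 5 (new)  [load 17/19]
  15 → shelf 6 (new)  [load 15/19]
  3 → shelf 3  [load 10/19]
  18 → shelf 7 (new)  [load 18/19]
  12 → shelf 8 (new)  [load 12/19]
  15 → shelf 9 (new)  [load 15/19]
9 shelves opened.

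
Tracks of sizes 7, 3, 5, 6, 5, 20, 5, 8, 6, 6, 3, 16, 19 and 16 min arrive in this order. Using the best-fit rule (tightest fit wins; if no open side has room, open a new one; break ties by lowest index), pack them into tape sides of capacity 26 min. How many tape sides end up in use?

  7 → side 1 (new)  [load 7/26]
  3 → side 1  [load 10/26]
  5 → side 1  [load 15/26]
  6 → side 1  [load 21/26]
  5 → side 1  [load 26/26]
  20 → side 2 (new)  [load 20/26]
  5 → side 2  [load 25/26]
  8 → side 3 (new)  [load 8/26]
  6 → side 3  [load 14/26]
  6 → side 3  [load 20/26]
  3 → side 3  [load 23/26]
  16 → side 4 (new)  [load 16/26]
  19 → side 5 (new)  [load 19/26]
  16 → side 6 (new)  [load 16/26]
6 tape sides opened.

6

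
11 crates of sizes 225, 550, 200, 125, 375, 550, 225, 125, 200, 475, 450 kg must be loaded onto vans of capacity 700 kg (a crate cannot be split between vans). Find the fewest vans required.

Total = 550 + 550 + 475 + 450 + 375 + 225 + 225 + 200 + 200 + 125 + 125 = 3500 kg.
Lower bound: ⌈3500/700⌉ = 5 vans.
A packing using 6 vans:
  van 1: 550 + 125 = 675
  van 2: 550 + 125 = 675
  van 3: 475 + 225 = 700
  van 4: 450 + 225 = 675
  van 5: 375 + 200 = 575
  van 6: 200 = 200
No arrangement into 5 vans stays within capacity, so 6 is optimal.

6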